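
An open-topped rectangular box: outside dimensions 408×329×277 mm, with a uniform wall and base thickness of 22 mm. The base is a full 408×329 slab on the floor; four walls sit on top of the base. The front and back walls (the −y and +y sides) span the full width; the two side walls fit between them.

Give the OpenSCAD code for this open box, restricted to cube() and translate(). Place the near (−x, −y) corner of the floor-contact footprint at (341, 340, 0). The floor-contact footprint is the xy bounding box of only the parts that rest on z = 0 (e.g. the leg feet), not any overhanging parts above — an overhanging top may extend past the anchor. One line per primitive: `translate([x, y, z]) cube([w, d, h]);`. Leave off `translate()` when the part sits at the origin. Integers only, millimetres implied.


translate([341, 340, 0]) cube([408, 329, 22]);
translate([341, 340, 22]) cube([408, 22, 255]);
translate([341, 647, 22]) cube([408, 22, 255]);
translate([341, 362, 22]) cube([22, 285, 255]);
translate([727, 362, 22]) cube([22, 285, 255]);


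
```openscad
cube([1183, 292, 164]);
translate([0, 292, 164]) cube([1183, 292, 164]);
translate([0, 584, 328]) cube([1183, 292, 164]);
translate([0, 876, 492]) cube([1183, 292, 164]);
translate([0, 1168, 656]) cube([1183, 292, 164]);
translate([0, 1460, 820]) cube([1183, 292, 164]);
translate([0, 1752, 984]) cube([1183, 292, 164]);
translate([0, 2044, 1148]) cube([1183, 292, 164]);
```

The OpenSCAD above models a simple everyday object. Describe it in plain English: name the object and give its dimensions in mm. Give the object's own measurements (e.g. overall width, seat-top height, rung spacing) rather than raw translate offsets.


A straight staircase of 8 solid steps. Each step is 1183 mm wide (x), 292 mm deep (y, the going) and 164 mm tall (the rise). The first step rests on the floor; each subsequent step sits one going further in +y and one rise higher in +z, directly behind and above the previous step with no overlap.


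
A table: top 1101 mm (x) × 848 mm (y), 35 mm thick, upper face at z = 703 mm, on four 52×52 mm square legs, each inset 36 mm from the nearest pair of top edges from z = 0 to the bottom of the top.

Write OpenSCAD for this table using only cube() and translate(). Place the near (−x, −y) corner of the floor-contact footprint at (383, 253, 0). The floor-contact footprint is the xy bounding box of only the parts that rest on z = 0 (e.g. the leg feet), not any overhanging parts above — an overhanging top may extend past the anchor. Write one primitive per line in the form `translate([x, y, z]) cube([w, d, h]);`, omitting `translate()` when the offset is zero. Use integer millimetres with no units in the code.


translate([347, 217, 668]) cube([1101, 848, 35]);
translate([383, 253, 0]) cube([52, 52, 668]);
translate([1360, 253, 0]) cube([52, 52, 668]);
translate([383, 977, 0]) cube([52, 52, 668]);
translate([1360, 977, 0]) cube([52, 52, 668]);


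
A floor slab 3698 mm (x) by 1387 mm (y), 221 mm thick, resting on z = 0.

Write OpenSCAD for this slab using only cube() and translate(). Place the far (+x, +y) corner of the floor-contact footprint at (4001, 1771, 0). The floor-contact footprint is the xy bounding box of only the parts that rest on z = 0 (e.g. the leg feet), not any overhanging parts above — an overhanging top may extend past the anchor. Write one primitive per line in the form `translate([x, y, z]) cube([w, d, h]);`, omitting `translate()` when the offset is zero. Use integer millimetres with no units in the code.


translate([303, 384, 0]) cube([3698, 1387, 221]);


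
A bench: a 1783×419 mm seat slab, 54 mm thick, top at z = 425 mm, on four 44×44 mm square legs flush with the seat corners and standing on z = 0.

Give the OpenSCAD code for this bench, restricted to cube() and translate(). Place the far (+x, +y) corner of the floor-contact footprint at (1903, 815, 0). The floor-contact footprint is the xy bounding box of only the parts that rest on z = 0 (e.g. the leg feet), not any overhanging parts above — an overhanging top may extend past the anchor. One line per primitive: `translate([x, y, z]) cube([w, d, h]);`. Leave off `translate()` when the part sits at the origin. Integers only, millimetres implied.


translate([120, 396, 371]) cube([1783, 419, 54]);
translate([120, 396, 0]) cube([44, 44, 371]);
translate([120, 771, 0]) cube([44, 44, 371]);
translate([1859, 396, 0]) cube([44, 44, 371]);
translate([1859, 771, 0]) cube([44, 44, 371]);


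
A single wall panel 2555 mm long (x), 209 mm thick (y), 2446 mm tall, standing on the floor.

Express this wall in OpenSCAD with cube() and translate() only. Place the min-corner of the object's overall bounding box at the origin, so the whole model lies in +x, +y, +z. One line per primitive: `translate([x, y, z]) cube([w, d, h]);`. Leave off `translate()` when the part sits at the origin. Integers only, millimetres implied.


cube([2555, 209, 2446]);


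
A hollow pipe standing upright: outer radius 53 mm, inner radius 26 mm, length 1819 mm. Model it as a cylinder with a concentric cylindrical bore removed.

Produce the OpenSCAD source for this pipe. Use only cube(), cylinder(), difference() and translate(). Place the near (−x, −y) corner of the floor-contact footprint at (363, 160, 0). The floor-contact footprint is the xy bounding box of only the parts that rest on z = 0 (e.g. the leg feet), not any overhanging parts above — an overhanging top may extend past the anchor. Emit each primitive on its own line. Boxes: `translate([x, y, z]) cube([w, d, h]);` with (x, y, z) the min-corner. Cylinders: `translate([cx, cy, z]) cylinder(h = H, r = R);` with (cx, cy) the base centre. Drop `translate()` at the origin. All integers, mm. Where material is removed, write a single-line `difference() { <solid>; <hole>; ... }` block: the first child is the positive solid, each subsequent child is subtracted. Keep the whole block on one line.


difference() { translate([416, 213, 0]) cylinder(h = 1819, r = 53); translate([416, 213, 0]) cylinder(h = 1819, r = 26); }


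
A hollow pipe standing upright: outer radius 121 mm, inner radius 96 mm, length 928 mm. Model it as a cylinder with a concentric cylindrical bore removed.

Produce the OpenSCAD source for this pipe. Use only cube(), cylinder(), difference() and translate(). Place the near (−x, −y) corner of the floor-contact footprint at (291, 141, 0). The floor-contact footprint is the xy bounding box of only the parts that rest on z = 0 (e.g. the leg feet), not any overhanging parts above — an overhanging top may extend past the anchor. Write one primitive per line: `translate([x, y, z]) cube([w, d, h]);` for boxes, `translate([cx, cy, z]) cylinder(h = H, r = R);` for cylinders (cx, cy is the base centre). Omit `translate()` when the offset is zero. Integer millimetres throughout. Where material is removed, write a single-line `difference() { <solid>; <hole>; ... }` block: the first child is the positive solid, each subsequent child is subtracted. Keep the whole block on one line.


difference() { translate([412, 262, 0]) cylinder(h = 928, r = 121); translate([412, 262, 0]) cylinder(h = 928, r = 96); }


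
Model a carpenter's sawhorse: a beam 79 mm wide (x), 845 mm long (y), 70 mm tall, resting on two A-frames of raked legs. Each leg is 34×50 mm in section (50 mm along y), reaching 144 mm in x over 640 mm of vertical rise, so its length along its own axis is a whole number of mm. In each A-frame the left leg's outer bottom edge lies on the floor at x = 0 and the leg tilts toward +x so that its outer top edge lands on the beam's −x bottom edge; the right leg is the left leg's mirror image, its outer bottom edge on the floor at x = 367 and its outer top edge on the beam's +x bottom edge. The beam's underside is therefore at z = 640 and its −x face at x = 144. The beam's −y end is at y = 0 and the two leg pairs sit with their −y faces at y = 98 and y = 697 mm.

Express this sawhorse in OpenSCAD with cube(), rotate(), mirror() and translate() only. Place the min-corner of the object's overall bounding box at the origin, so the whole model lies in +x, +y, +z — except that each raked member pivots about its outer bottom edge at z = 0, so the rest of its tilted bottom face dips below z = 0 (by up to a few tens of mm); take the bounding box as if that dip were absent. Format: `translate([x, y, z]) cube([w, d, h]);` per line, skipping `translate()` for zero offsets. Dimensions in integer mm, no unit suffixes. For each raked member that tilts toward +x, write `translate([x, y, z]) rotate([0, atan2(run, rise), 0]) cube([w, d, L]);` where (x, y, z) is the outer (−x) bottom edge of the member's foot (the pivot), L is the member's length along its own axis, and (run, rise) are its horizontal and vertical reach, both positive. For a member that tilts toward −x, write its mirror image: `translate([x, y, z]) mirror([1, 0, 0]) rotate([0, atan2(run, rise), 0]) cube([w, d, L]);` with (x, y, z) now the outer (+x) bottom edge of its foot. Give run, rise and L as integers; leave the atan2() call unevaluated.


// leg length = √(144² + 640²) = 656
// right-leg outer foot x = 2·144 + 79 = 367
// beam min-corner = (144, 0, 640)
translate([144, 0, 640]) cube([79, 845, 70]);
translate([0, 98, 0]) rotate([0, atan2(144, 640), 0]) cube([34, 50, 656]);
translate([367, 98, 0]) mirror([1, 0, 0]) rotate([0, atan2(144, 640), 0]) cube([34, 50, 656]);
translate([0, 697, 0]) rotate([0, atan2(144, 640), 0]) cube([34, 50, 656]);
translate([367, 697, 0]) mirror([1, 0, 0]) rotate([0, atan2(144, 640), 0]) cube([34, 50, 656]);


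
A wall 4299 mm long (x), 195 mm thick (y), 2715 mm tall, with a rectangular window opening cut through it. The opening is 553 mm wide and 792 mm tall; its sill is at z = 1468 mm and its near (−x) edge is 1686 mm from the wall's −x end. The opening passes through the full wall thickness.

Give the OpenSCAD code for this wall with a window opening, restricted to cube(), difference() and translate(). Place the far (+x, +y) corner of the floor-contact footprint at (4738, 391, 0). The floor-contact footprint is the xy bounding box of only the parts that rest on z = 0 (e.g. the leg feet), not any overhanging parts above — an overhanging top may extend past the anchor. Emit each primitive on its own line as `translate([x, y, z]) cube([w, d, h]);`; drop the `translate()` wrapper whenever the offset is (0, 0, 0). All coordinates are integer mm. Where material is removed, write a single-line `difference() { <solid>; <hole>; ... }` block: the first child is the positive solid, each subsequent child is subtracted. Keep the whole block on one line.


difference() { translate([439, 196, 0]) cube([4299, 195, 2715]); translate([2125, 196, 1468]) cube([553, 195, 792]); }


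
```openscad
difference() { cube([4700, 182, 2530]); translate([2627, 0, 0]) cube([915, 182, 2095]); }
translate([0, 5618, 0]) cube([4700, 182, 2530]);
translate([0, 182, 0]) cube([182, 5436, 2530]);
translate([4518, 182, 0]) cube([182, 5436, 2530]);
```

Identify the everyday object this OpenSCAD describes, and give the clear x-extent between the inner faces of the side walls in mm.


A single room. The interior width is 4336 mm.

Four walls enclosing a rectangle with a door in the front wall — a room. Outside width 4700 minus two 182 mm walls gives 4336 mm.


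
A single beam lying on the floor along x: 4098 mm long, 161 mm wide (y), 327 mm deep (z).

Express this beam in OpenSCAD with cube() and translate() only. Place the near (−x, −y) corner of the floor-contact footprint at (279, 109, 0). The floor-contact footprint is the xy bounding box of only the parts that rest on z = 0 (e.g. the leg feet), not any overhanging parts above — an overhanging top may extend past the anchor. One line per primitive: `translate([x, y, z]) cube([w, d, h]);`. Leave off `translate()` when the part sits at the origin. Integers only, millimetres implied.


translate([279, 109, 0]) cube([4098, 161, 327]);


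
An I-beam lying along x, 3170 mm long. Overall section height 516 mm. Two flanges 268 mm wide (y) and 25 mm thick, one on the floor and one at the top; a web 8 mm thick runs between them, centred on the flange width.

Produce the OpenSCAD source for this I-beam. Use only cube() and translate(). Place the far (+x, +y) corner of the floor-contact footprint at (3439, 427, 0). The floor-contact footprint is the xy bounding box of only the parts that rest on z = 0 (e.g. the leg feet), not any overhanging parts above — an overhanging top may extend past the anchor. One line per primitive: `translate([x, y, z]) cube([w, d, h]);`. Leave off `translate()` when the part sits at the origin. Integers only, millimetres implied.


translate([269, 159, 0]) cube([3170, 268, 25]);
translate([269, 289, 25]) cube([3170, 8, 466]);
translate([269, 159, 491]) cube([3170, 268, 25]);


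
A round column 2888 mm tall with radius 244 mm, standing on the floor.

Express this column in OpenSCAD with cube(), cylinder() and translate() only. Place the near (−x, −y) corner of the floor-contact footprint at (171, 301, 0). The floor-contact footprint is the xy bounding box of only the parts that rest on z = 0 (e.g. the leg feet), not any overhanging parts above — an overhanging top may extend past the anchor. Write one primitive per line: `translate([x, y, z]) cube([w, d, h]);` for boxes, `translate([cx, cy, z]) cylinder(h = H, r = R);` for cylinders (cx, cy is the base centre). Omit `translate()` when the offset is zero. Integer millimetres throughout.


translate([415, 545, 0]) cylinder(h = 2888, r = 244);


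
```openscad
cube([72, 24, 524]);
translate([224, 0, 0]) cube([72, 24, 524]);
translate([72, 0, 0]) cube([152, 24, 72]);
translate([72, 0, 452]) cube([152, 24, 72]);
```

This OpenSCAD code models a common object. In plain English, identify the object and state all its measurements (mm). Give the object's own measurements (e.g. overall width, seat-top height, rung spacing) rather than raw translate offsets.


A rectangular picture frame lying in the x–z plane (depth along y). The opening is 152 mm wide (x) by 380 mm tall (z), surrounded by a border 72 mm wide on all four sides. The frame is 24 mm deep and is made of two full-height vertical stiles with two horizontal rails fitted between them.


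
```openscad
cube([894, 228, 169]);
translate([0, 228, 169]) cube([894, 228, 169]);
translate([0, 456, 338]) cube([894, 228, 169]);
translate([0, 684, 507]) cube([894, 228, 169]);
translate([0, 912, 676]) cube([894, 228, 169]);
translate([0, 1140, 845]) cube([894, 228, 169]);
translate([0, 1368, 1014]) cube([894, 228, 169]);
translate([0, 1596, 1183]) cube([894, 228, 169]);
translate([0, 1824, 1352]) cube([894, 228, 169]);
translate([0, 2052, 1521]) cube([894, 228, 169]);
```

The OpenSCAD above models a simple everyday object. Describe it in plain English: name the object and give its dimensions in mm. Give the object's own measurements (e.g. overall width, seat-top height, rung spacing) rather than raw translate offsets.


A straight staircase of 10 solid steps. Each step is 894 mm wide (x), 228 mm deep (y, the going) and 169 mm tall (the rise). The first step rests on the floor; each subsequent step sits one going further in +y and one rise higher in +z, directly behind and above the previous step with no overlap.


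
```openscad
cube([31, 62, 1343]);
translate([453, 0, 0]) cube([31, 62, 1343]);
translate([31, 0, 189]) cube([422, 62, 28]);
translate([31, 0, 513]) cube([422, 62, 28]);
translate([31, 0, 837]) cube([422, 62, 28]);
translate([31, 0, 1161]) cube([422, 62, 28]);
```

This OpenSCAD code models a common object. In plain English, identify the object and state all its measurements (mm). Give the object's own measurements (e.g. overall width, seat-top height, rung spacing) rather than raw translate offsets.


A straight ladder. Two 31×62 mm vertical rails, 1343 mm tall, stand 484 mm apart (outside-to-outside) with their front faces coplanar on the −y side. 4 rungs, each 62 mm deep and 28 mm tall, span between the inner faces of the rails, front faces flush with the rails. The lowest rung's underside is at z = 189 mm and rungs are spaced 324 mm apart (underside to underside).


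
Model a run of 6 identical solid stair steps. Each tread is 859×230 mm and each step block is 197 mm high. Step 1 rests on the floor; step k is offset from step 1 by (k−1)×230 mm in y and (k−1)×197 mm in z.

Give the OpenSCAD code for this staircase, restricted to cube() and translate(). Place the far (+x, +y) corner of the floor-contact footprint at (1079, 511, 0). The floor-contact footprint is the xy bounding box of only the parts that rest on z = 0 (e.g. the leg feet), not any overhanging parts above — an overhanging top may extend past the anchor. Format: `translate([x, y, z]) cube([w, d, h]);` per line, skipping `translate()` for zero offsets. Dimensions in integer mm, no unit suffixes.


translate([220, 281, 0]) cube([859, 230, 197]);
translate([220, 511, 197]) cube([859, 230, 197]);
translate([220, 741, 394]) cube([859, 230, 197]);
translate([220, 971, 591]) cube([859, 230, 197]);
translate([220, 1201, 788]) cube([859, 230, 197]);
translate([220, 1431, 985]) cube([859, 230, 197]);


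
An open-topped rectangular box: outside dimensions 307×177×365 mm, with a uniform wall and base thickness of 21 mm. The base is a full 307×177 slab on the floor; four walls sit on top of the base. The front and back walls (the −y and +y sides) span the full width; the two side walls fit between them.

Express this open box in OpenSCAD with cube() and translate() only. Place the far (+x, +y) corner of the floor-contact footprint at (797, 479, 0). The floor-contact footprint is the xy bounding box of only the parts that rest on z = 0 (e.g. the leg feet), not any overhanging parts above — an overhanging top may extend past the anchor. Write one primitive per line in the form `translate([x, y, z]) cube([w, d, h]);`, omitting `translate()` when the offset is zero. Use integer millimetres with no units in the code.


translate([490, 302, 0]) cube([307, 177, 21]);
translate([490, 302, 21]) cube([307, 21, 344]);
translate([490, 458, 21]) cube([307, 21, 344]);
translate([490, 323, 21]) cube([21, 135, 344]);
translate([776, 323, 21]) cube([21, 135, 344]);


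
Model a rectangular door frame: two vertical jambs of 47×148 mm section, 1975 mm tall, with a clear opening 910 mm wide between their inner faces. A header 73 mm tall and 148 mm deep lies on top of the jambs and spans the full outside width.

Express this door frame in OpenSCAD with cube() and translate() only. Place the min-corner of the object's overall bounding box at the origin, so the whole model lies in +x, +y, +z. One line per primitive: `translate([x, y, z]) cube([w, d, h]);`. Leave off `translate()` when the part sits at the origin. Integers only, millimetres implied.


cube([47, 148, 1975]);
translate([957, 0, 0]) cube([47, 148, 1975]);
translate([0, 0, 1975]) cube([1004, 148, 73]);


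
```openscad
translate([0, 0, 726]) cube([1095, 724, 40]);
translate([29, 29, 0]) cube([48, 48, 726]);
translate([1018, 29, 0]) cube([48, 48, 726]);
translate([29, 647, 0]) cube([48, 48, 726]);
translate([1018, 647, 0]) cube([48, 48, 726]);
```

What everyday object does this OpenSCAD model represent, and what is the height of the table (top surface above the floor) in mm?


A table. The table height is 766 mm.

A 1095×724×40 slab sits at z = 726 on four 48 mm square posts — a table. The top surface is at 726 + 40 = 766 mm.


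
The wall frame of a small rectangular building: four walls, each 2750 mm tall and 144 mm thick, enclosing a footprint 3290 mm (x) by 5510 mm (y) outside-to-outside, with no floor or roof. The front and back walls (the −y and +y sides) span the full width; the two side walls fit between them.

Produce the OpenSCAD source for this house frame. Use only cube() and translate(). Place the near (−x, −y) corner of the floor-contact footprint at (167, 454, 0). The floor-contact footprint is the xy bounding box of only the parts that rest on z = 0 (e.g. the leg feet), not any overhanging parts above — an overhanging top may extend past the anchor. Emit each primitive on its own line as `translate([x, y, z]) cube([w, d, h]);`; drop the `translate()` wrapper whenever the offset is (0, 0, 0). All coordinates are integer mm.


translate([167, 454, 0]) cube([3290, 144, 2750]);
translate([167, 5820, 0]) cube([3290, 144, 2750]);
translate([167, 598, 0]) cube([144, 5222, 2750]);
translate([3313, 598, 0]) cube([144, 5222, 2750]);


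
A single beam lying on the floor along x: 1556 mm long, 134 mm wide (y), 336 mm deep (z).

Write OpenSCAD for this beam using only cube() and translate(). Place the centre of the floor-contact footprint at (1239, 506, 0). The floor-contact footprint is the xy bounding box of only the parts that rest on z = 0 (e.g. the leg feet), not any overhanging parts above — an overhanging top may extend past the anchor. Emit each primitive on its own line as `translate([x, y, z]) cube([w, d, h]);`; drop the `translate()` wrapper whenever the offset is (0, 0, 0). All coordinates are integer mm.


translate([461, 439, 0]) cube([1556, 134, 336]);


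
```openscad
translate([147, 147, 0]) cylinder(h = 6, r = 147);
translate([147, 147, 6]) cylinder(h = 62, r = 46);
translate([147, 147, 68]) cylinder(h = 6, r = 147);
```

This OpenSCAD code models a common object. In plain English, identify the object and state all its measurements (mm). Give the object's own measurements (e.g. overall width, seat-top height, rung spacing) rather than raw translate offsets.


A spool: two coaxial disc flanges of radius 147 mm and thickness 6 mm, joined by a core cylinder of radius 46 mm and height 62 mm. The lower flange rests on z = 0 and the three cylinders share a vertical axis.


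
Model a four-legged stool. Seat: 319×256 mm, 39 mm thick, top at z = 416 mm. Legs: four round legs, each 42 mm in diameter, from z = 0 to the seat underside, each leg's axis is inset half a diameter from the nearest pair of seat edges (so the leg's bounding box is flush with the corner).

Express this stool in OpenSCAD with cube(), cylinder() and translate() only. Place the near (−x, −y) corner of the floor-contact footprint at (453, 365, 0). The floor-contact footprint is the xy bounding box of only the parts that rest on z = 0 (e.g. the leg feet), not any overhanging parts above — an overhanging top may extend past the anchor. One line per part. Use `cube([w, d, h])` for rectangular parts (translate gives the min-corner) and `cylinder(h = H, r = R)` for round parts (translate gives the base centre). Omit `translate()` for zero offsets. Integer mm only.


// leg_h = 416 - 39 = 377
translate([453, 365, 377]) cube([319, 256, 39]);
translate([474, 386, 0]) cylinder(h = 377, r = 21);
translate([751, 386, 0]) cylinder(h = 377, r = 21);
translate([474, 600, 0]) cylinder(h = 377, r = 21);
translate([751, 600, 0]) cylinder(h = 377, r = 21);


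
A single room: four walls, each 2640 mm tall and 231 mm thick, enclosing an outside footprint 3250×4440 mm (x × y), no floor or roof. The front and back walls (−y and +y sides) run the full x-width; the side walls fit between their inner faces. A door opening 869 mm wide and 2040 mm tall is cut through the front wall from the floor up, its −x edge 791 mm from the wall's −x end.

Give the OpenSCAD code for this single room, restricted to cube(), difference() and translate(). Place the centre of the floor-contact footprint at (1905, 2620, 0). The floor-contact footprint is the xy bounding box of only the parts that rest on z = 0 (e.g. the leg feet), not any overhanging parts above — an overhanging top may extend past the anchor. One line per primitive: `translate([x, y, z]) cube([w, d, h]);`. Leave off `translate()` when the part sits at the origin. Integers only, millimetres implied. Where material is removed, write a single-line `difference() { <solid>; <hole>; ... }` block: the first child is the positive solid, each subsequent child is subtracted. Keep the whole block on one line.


difference() { translate([280, 400, 0]) cube([3250, 231, 2640]); translate([1071, 400, 0]) cube([869, 231, 2040]); }
translate([280, 4609, 0]) cube([3250, 231, 2640]);
translate([280, 631, 0]) cube([231, 3978, 2640]);
translate([3299, 631, 0]) cube([231, 3978, 2640]);


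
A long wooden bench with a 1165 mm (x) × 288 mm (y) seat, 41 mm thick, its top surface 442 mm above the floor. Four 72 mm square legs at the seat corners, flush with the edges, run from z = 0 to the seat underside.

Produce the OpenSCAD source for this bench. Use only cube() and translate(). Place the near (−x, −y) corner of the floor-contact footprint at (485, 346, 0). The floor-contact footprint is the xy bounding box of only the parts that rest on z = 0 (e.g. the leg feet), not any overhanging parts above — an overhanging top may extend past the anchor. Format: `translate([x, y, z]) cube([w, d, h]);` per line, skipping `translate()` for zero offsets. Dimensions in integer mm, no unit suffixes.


// leg_h = 442 − 41 = 401
translate([485, 346, 401]) cube([1165, 288, 41]);
translate([485, 346, 0]) cube([72, 72, 401]);
translate([485, 562, 0]) cube([72, 72, 401]);
translate([1578, 346, 0]) cube([72, 72, 401]);
translate([1578, 562, 0]) cube([72, 72, 401]);


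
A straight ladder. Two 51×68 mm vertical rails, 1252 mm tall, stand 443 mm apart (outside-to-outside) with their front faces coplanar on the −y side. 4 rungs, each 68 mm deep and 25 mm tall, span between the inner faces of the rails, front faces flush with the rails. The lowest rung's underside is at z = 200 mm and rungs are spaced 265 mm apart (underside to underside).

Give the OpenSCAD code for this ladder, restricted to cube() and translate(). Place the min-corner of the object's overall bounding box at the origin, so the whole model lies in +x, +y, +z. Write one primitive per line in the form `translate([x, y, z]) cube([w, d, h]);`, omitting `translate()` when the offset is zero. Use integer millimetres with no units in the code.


cube([51, 68, 1252]);
translate([392, 0, 0]) cube([51, 68, 1252]);
translate([51, 0, 200]) cube([341, 68, 25]);
translate([51, 0, 465]) cube([341, 68, 25]);
translate([51, 0, 730]) cube([341, 68, 25]);
translate([51, 0, 995]) cube([341, 68, 25]);


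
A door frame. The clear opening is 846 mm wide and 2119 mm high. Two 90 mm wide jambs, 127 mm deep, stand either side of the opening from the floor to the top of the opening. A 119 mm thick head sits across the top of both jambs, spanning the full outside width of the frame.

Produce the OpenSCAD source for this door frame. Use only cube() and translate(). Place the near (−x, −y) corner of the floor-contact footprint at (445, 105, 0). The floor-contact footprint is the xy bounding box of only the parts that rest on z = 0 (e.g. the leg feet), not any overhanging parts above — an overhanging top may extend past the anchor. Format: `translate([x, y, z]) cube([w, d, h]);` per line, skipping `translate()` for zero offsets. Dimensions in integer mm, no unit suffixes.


translate([445, 105, 0]) cube([90, 127, 2119]);
translate([1381, 105, 0]) cube([90, 127, 2119]);
translate([445, 105, 2119]) cube([1026, 127, 119]);


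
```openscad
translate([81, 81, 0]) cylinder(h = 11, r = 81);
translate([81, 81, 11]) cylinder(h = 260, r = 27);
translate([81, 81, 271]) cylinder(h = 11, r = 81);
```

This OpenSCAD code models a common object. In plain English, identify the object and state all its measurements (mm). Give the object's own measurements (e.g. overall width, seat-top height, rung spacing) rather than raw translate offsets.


A spool: two coaxial disc flanges of radius 81 mm and thickness 11 mm, joined by a core cylinder of radius 27 mm and height 260 mm. The lower flange rests on z = 0 and the three cylinders share a vertical axis.


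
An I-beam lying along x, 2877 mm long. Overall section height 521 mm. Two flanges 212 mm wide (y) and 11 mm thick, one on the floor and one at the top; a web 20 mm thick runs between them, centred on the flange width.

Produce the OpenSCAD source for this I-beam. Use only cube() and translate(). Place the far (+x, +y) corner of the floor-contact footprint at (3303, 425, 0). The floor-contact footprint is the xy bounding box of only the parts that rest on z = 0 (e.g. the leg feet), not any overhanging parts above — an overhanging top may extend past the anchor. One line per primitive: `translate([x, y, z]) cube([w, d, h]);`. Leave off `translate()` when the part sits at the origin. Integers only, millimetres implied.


translate([426, 213, 0]) cube([2877, 212, 11]);
translate([426, 309, 11]) cube([2877, 20, 499]);
translate([426, 213, 510]) cube([2877, 212, 11]);


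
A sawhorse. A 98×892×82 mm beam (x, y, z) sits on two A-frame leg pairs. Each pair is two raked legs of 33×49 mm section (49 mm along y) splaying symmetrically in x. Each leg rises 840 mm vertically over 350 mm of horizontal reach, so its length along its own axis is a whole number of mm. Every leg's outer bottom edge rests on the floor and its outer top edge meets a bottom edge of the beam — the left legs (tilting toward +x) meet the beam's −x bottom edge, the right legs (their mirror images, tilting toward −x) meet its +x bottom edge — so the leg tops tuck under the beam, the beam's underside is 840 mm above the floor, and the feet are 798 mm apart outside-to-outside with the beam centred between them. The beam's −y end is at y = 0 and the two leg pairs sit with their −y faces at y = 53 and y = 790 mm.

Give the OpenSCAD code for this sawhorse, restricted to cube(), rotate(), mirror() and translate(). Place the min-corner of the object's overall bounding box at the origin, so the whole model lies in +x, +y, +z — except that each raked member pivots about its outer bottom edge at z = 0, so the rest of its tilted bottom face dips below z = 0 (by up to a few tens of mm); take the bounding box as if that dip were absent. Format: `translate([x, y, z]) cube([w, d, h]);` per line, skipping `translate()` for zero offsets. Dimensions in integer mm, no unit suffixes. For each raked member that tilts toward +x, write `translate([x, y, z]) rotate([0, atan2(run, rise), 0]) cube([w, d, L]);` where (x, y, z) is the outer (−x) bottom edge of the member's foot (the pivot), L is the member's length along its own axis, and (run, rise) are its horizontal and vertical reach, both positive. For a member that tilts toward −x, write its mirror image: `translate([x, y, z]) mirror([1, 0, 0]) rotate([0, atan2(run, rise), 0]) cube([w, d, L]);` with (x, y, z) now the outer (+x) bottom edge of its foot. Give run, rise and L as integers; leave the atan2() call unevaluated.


// leg length = √(350² + 840²) = 910
// right-leg outer foot x = 2·350 + 98 = 798
// beam min-corner = (350, 0, 840)
translate([350, 0, 840]) cube([98, 892, 82]);
translate([0, 53, 0]) rotate([0, atan2(350, 840), 0]) cube([33, 49, 910]);
translate([798, 53, 0]) mirror([1, 0, 0]) rotate([0, atan2(350, 840), 0]) cube([33, 49, 910]);
translate([0, 790, 0]) rotate([0, atan2(350, 840), 0]) cube([33, 49, 910]);
translate([798, 790, 0]) mirror([1, 0, 0]) rotate([0, atan2(350, 840), 0]) cube([33, 49, 910]);


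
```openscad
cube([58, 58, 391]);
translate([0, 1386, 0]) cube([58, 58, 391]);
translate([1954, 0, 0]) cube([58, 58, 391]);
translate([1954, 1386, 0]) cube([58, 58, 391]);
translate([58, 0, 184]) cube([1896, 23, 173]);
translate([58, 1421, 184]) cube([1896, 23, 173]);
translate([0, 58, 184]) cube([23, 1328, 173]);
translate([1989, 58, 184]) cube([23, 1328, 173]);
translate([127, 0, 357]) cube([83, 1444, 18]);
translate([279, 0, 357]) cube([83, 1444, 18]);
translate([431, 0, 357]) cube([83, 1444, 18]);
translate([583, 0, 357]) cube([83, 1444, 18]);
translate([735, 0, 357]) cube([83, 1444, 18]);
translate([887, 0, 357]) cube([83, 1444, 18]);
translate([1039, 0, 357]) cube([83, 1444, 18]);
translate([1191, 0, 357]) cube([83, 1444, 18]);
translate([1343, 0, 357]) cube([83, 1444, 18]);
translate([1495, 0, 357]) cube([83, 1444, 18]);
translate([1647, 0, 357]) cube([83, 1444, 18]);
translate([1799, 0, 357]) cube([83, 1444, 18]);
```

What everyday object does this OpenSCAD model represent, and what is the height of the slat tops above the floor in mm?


A bed frame. The slat-top height is 375 mm.

Four posts, four rails, and a row of slats — a bed frame. Slats sit on the rails at z = 184 + 173 = 357; with slat thickness 18, the top is 375 mm.


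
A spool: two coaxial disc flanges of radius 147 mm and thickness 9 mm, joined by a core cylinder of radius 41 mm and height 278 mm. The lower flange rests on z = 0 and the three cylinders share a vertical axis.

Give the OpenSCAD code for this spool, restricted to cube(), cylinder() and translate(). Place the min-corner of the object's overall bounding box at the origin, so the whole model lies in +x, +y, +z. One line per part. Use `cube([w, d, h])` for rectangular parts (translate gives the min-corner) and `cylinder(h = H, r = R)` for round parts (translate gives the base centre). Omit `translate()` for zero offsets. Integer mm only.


translate([147, 147, 0]) cylinder(h = 9, r = 147);
translate([147, 147, 9]) cylinder(h = 278, r = 41);
translate([147, 147, 287]) cylinder(h = 9, r = 147);


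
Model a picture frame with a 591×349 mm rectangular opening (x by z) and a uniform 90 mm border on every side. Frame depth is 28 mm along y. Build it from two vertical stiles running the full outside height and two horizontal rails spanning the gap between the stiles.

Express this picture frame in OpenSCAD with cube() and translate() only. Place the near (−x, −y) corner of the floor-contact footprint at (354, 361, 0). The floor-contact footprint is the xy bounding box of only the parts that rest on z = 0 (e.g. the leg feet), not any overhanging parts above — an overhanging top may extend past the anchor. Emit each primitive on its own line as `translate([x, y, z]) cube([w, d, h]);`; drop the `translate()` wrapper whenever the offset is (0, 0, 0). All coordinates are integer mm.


translate([354, 361, 0]) cube([90, 28, 529]);
translate([1035, 361, 0]) cube([90, 28, 529]);
translate([444, 361, 0]) cube([591, 28, 90]);
translate([444, 361, 439]) cube([591, 28, 90]);


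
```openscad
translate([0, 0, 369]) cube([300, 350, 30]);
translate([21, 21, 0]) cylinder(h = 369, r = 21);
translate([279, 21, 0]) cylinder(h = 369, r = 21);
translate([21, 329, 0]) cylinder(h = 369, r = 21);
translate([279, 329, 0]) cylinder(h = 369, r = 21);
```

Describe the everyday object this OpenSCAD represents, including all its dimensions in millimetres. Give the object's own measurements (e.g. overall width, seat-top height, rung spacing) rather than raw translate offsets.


A simple wooden stool: a rectangular seat 300 mm (x) by 350 mm (y), 30 mm thick, top face at z = 399 mm, on four round legs, each 42 mm in diameter. The legs rest on z = 0, each leg's axis is inset half a diameter from the nearest pair of seat edges (so the leg's bounding box is flush with the corner).


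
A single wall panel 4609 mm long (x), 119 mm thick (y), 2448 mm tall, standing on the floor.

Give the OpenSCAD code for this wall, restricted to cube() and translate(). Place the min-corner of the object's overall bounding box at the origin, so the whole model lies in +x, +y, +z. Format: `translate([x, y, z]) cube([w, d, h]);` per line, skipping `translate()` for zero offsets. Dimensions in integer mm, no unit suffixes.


cube([4609, 119, 2448]);


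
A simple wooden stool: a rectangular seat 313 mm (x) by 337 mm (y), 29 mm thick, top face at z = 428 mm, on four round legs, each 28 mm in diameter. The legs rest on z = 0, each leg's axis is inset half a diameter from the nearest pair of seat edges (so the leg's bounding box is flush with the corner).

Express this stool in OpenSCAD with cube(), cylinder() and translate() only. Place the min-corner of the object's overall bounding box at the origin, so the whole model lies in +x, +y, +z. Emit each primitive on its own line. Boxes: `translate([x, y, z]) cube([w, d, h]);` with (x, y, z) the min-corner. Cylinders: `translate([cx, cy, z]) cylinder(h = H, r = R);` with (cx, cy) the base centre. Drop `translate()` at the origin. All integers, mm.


// leg_h = 428 - 29 = 399
translate([0, 0, 399]) cube([313, 337, 29]);
translate([14, 14, 0]) cylinder(h = 399, r = 14);
translate([299, 14, 0]) cylinder(h = 399, r = 14);
translate([14, 323, 0]) cylinder(h = 399, r = 14);
translate([299, 323, 0]) cylinder(h = 399, r = 14);


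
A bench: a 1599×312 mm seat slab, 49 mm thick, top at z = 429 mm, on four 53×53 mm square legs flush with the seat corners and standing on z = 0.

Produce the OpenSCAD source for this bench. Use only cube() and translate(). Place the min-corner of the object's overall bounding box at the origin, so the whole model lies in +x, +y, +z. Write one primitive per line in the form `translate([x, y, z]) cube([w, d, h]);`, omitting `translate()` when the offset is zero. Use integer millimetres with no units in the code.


translate([0, 0, 380]) cube([1599, 312, 49]);
cube([53, 53, 380]);
translate([0, 259, 0]) cube([53, 53, 380]);
translate([1546, 0, 0]) cube([53, 53, 380]);
translate([1546, 259, 0]) cube([53, 53, 380]);


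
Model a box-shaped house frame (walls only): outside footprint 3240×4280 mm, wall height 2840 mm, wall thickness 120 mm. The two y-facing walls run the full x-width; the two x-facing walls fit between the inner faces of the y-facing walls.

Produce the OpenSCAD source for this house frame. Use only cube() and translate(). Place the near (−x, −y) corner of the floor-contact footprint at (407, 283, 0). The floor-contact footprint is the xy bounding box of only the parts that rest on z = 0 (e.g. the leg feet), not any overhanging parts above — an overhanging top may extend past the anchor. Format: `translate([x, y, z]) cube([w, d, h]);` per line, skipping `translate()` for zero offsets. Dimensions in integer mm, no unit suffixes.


translate([407, 283, 0]) cube([3240, 120, 2840]);
translate([407, 4443, 0]) cube([3240, 120, 2840]);
translate([407, 403, 0]) cube([120, 4040, 2840]);
translate([3527, 403, 0]) cube([120, 4040, 2840]);


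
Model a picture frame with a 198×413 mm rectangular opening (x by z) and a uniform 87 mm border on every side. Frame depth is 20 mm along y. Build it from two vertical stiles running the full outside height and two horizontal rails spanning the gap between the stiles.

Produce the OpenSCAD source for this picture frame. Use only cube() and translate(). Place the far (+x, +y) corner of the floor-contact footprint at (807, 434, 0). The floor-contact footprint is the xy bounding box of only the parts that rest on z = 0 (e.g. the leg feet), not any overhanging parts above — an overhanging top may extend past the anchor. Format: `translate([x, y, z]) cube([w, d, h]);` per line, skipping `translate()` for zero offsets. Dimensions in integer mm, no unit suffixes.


translate([435, 414, 0]) cube([87, 20, 587]);
translate([720, 414, 0]) cube([87, 20, 587]);
translate([522, 414, 0]) cube([198, 20, 87]);
translate([522, 414, 500]) cube([198, 20, 87]);


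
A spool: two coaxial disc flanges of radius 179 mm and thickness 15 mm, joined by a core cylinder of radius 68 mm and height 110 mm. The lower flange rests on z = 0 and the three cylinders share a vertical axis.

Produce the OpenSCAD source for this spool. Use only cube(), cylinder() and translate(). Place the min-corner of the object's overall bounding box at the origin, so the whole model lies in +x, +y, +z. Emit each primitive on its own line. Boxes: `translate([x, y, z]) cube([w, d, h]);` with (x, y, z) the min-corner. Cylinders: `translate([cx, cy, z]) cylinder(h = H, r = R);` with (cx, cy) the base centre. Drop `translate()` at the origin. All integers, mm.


translate([179, 179, 0]) cylinder(h = 15, r = 179);
translate([179, 179, 15]) cylinder(h = 110, r = 68);
translate([179, 179, 125]) cylinder(h = 15, r = 179);


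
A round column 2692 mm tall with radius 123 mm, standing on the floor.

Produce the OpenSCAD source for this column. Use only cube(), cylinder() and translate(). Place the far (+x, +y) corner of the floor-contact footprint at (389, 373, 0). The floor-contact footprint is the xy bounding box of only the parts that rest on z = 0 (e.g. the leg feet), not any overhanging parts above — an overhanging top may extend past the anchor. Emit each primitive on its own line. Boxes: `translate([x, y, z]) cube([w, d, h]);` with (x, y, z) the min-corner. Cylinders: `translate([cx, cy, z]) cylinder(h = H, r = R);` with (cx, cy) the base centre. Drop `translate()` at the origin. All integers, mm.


translate([266, 250, 0]) cylinder(h = 2692, r = 123);
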